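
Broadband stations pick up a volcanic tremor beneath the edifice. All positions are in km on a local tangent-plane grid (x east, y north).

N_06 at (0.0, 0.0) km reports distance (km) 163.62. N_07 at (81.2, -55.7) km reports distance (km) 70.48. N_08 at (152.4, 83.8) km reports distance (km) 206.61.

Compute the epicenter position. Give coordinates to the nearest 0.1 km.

(112.4, -118.9)

Circle about each station: x² + y² = 163.62²; (x − 81.2)² + (y + 55.7)² = 70.48²; (x − 152.4)² + (y − 83.8)² = 206.61².
Subtracting pairs of circle equations eliminates x²+y² and gives linear equations (the radical axes):
162.4 x − 111.4 y = 31500.00
304.8 x + 167.6 y = 14332.01
Solving the 2×2 system: x ≈ 112.4, y ≈ -118.9 km.
Check against N_06 (with the unrounded x, y): √(x²+y²) = 163.62 ≈ 163.62 km. ✓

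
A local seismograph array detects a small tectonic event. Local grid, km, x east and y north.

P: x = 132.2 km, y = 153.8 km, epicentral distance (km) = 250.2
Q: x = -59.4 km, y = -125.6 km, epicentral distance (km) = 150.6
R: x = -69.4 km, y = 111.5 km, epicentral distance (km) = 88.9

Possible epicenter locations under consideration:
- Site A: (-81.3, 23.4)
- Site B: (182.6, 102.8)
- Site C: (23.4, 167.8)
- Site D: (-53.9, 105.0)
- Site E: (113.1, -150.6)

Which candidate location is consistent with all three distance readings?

Site A

For each candidate, compare |candidate − station| to the reported distance:
Site A: residuals P 0.0, Q 0.0, R 0.0 → max 0.0 km
Site B: residuals P 178.5, Q 182.2, R 163.3 → max 182.2 km
Site C: residuals P 140.5, Q 154.3, R 19.6 → max 154.3 km
Site D: residuals P 57.8, Q 80.1, R 72.1 → max 80.1 km
Site E: residuals P 54.8, Q 23.7, R 230.5 → max 230.5 km
Only Site A has all residuals ≈ 0.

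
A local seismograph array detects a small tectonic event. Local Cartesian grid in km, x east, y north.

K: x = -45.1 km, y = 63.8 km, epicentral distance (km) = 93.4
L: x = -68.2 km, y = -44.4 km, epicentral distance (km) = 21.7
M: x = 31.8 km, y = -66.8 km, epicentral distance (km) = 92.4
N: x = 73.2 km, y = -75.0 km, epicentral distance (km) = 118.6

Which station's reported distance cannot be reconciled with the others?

N

Solve using three stations at a time. Using K, L, M (subtract circle equations pairwise → linear system) gives (x, y) ≈ (-52.6, -29.3).
Distances from that point to each station vs reported:
  K: calculated 93.4 vs reported 93.4 → residual 0.0 km
  L: calculated 21.7 vs reported 21.7 → residual 0.0 km
  M: calculated 92.4 vs reported 92.4 → residual 0.0 km
  N: calculated 133.9 vs reported 118.6 → residual 15.3 km
K, L, M are mutually consistent (residuals ≈ 0); N is off by 15.3 km.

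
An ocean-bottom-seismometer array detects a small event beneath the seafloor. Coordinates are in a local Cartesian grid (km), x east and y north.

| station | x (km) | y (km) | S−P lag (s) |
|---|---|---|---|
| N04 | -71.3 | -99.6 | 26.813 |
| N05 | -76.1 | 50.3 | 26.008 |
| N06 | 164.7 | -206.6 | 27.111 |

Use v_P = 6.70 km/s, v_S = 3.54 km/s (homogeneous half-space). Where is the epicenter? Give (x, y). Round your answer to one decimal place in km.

Distance from S−P lag: d = Δt · v_P v_S / (v_P − v_S) = Δt · (6.70·3.54)/(6.70−3.54) ≈ 7.5057·Δt.
So d_N04 = 201.25, d_N05 = 195.21, d_N06 = 203.49 km.
Circle about each station: (x + 71.3)² + (y + 99.6)² = 201.25²; (x + 76.1)² + (y − 50.3)² = 195.21²; (x − 164.7)² + (y + 206.6)² = 203.49².
Subtracting the N04 equation from the N05 and N06 equations removes the quadratic terms:
-9.6 x + 299.8 y = -4287.93
472.0 x − 214.0 y = 53899.18
Solving the 2×2 system: x ≈ 109.3, y ≈ -10.8 km.

x ≈ 109.3 km, y ≈ -10.8 km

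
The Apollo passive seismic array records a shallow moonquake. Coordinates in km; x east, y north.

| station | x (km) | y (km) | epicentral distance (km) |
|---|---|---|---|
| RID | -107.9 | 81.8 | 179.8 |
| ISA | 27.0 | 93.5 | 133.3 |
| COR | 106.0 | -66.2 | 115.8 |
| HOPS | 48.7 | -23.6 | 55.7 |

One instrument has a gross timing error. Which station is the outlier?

RID

Solve using three stations at a time. Using ISA, COR, HOPS (subtract circle equations pairwise → linear system) gives (x, y) ≈ (-5.8, -35.8).
Distances from that point to each station vs reported:
  RID: calculated 155.7 vs reported 179.8 → residual 24.1 km
  ISA: calculated 133.4 vs reported 133.3 → residual 0.1 km
  COR: calculated 115.9 vs reported 115.8 → residual 0.1 km
  HOPS: calculated 55.8 vs reported 55.7 → residual 0.1 km
ISA, COR, HOPS are mutually consistent (residuals ≈ 0); RID is off by 24.1 km.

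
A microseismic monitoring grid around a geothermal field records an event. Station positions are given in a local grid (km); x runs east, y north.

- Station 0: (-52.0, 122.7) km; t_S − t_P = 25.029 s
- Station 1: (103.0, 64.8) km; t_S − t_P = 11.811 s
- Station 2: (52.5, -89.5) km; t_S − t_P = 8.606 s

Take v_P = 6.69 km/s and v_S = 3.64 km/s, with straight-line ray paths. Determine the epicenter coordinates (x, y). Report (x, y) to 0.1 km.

80.6 km east, -26.8 km north

Distance from S−P lag: d = Δt · v_P v_S / (v_P − v_S) = Δt · (6.69·3.64)/(6.69−3.64) ≈ 7.9841·Δt.
So d_Station 0 = 199.83, d_Station 1 = 94.30, d_Station 2 = 68.71 km.
Circle about each station: (x + 52.0)² + (y − 122.7)² = 199.83²; (x − 103.0)² + (y − 64.8)² = 94.30²; (x − 52.5)² + (y + 89.5)² = 68.71².
Subtracting pairs of circle equations eliminates x²+y² and gives linear equations (the radical axes):
310.0 x − 115.8 y = 28088.29
209.0 x − 424.4 y = 28218.17
Solving the 2×2 system: x ≈ 80.6, y ≈ -26.8 km.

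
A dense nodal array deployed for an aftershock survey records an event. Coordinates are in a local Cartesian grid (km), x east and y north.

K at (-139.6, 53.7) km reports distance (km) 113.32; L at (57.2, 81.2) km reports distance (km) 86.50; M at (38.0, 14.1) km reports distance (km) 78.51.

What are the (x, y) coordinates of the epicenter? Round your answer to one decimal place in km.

Circle about each station: (x + 139.6)² + (y − 53.7)² = 113.32²; (x − 57.2)² + (y − 81.2)² = 86.50²; (x − 38.0)² + (y − 14.1)² = 78.51².
Subtracting pairs of circle equations eliminates x²+y² and gives linear equations (the radical axes):
393.6 x + 55.0 y = -7147.40
355.2 x − 79.2 y = -14051.44
Solving the 2×2 system: x ≈ -26.4, y ≈ 59.0 km.
Check against K (with the unrounded x, y): √((x + 139.6)²+(y − 53.7)²) = 113.32 ≈ 113.32 km. ✓

(-26.4, 59.0)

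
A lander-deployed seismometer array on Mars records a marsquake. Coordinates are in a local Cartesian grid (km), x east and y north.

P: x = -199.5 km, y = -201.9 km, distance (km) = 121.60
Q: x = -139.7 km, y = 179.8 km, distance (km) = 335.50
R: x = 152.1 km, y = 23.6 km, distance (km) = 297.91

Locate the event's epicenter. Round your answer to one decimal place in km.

(-88.7, -151.8)

Circle about each station: (x + 199.5)² + (y + 201.9)² = 121.60²; (x + 139.7)² + (y − 179.8)² = 335.50²; (x − 152.1)² + (y − 23.6)² = 297.91².
Subtracting the P equation from the Q and R equations removes the quadratic terms:
119.6 x + 763.4 y = -126493.42
703.2 x + 451.0 y = -130836.30
Solving the 2×2 system: x ≈ -88.7, y ≈ -151.8 km.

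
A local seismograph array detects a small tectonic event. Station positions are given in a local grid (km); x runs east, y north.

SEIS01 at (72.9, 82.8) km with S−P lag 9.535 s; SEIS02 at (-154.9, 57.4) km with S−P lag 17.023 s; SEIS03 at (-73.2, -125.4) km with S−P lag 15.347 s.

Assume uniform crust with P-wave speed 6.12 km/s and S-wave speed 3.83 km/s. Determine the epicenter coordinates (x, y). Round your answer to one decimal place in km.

x ≈ 11.8 km, y ≈ 6.7 km

Distance from S−P lag: d = Δt · v_P v_S / (v_P − v_S) = Δt · (6.12·3.83)/(6.12−3.83) ≈ 10.2356·Δt.
So d_SEIS01 = 97.60, d_SEIS02 = 174.24, d_SEIS03 = 157.09 km.
Circle about each station: (x − 72.9)² + (y − 82.8)² = 97.60²; (x + 154.9)² + (y − 57.4)² = 174.24²; (x + 73.2)² + (y + 125.4)² = 157.09².
Subtracting pairs of circle equations eliminates x²+y² and gives linear equations (the radical axes):
-455.6 x − 50.8 y = -5715.30
-292.2 x − 416.4 y = -6238.36
Solving the 2×2 system: x ≈ 11.8, y ≈ 6.7 km.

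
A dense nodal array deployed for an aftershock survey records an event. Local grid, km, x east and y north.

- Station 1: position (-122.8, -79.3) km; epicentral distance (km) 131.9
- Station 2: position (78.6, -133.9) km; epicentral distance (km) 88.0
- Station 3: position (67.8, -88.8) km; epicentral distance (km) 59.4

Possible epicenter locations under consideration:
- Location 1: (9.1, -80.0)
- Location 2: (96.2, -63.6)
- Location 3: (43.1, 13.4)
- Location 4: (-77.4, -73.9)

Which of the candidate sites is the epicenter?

Location 1

For each candidate, compare |candidate − station| to the reported distance:
Location 1: residuals Station 1 0.0, Station 2 0.0, Station 3 0.0 → max 0.0 km
Location 2: residuals Station 1 87.7, Station 2 15.5, Station 3 21.4 → max 87.7 km
Location 3: residuals Station 1 58.1, Station 2 63.5, Station 3 45.7 → max 63.5 km
Location 4: residuals Station 1 86.2, Station 2 79.1, Station 3 86.6 → max 86.6 km
Only Location 1 has all residuals ≈ 0.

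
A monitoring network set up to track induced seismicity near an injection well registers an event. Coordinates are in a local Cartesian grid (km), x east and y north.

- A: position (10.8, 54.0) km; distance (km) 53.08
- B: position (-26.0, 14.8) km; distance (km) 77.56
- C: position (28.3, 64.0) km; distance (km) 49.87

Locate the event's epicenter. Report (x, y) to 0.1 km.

Circle about each station: (x − 10.8)² + (y − 54.0)² = 53.08²; (x + 26.0)² + (y − 14.8)² = 77.56²; (x − 28.3)² + (y − 64.0)² = 49.87².
Subtracting pairs of circle equations eliminates x²+y² and gives linear equations (the radical axes):
-73.6 x − 78.4 y = -5335.67
35.0 x + 20.0 y = 2194.72
Solving the 2×2 system: x ≈ 51.4, y ≈ 19.8 km.
Check against A (with the unrounded x, y): √((x − 10.8)²+(y − 54.0)²) = 53.05 ≈ 53.08 km. ✓

(51.4, 19.8)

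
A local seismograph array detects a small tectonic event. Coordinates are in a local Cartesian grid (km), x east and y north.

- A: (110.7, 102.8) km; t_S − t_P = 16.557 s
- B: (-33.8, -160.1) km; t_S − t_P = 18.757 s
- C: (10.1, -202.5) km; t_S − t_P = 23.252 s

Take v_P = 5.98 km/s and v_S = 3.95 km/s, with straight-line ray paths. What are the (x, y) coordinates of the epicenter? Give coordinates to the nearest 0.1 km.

x ≈ -75.7 km, y ≈ 54.1 km

Distance from S−P lag: d = Δt · v_P v_S / (v_P − v_S) = Δt · (5.98·3.95)/(5.98−3.95) ≈ 11.6360·Δt.
So d_A = 192.66, d_B = 218.26, d_C = 270.56 km.
Circle about each station: (x − 110.7)² + (y − 102.8)² = 192.66²; (x + 33.8)² + (y + 160.1)² = 218.26²; (x − 10.1)² + (y + 202.5)² = 270.56².
Subtracting the A equation from the B and C equations removes the quadratic terms:
-289.0 x − 525.8 y = -6567.43
-201.2 x − 610.6 y = -17798.91
Solving the 2×2 system: x ≈ -75.7, y ≈ 54.1 km.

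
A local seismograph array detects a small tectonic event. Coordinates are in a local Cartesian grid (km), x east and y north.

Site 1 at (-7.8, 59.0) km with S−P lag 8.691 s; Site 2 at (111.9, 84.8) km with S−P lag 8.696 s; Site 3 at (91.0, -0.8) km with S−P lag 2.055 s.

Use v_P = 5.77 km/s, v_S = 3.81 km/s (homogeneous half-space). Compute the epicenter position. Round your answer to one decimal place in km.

(68.0, -2.3)

Distance from S−P lag: d = Δt · v_P v_S / (v_P − v_S) = Δt · (5.77·3.81)/(5.77−3.81) ≈ 11.2162·Δt.
So d_Site 1 = 97.48, d_Site 2 = 97.54, d_Site 3 = 23.05 km.
Circle about each station: (x + 7.8)² + (y − 59.0)² = 97.48²; (x − 111.9)² + (y − 84.8)² = 97.54²; (x − 91.0)² + (y + 0.8)² = 23.05².
Subtracting pairs of circle equations eliminates x²+y² and gives linear equations (the radical axes):
239.4 x + 51.6 y = 16159.11
197.6 x − 119.6 y = 13710.85
Solving the 2×2 system: x ≈ 68.0, y ≈ -2.3 km.
Check against Site 1 (with the unrounded x, y): √((x + 7.8)²+(y − 59.0)²) = 97.48 ≈ 97.48 km. ✓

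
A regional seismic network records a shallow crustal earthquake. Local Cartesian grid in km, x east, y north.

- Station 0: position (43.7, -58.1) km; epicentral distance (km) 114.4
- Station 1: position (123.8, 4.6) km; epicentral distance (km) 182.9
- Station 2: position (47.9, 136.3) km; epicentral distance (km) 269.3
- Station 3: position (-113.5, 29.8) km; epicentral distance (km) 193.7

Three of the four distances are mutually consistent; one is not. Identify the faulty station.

Solve using three stations at a time. Using Station 1, Station 2, Station 3 (subtract circle equations pairwise → linear system) gives (x, y) ≈ (-1.7, -128.4).
Distances from that point to each station vs reported:
  Station 0: calculated 83.7 vs reported 114.4 → residual 30.7 km
  Station 1: calculated 182.9 vs reported 182.9 → residual 0.0 km
  Station 2: calculated 269.3 vs reported 269.3 → residual 0.0 km
  Station 3: calculated 193.7 vs reported 193.7 → residual 0.0 km
Station 1, Station 2, Station 3 are mutually consistent (residuals ≈ 0); Station 0 is off by 30.7 km.

Station 0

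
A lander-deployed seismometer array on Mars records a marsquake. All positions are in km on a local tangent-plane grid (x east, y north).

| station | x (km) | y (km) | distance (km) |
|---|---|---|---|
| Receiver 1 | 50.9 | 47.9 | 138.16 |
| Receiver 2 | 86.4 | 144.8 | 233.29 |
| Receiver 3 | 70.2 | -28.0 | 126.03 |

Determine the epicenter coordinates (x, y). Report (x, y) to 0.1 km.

Circle about each station: (x − 50.9)² + (y − 47.9)² = 138.16²; (x − 86.4)² + (y − 144.8)² = 233.29²; (x − 70.2)² + (y + 28.0)² = 126.03².
Subtracting pairs of circle equations eliminates x²+y² and gives linear equations (the radical axes):
71.0 x + 193.8 y = -11789.26
38.6 x − 151.8 y = 4031.44
Solving the 2×2 system: x ≈ -55.2, y ≈ -40.6 km.

(-55.2, -40.6)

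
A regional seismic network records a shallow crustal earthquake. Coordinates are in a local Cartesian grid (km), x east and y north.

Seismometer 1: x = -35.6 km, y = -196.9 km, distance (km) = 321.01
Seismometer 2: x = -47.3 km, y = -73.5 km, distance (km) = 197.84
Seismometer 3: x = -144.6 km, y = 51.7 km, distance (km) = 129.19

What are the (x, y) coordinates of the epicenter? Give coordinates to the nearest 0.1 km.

Circle about each station: (x + 35.6)² + (y + 196.9)² = 321.01²; (x + 47.3)² + (y + 73.5)² = 197.84²; (x + 144.6)² + (y − 51.7)² = 129.19².
Subtracting pairs of circle equations eliminates x²+y² and gives linear equations (the radical axes):
-23.4 x + 246.8 y = 31509.32
-218.0 x + 497.2 y = 69902.44
Solving the 2×2 system: x ≈ -37.6, y ≈ 124.1 km.

x ≈ -37.6 km, y ≈ 124.1 km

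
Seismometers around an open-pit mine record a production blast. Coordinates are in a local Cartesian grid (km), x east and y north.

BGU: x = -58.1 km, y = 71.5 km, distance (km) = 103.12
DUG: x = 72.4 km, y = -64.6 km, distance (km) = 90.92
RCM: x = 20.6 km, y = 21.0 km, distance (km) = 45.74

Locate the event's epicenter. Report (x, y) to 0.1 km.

(-5.0, -16.9)

Circle about each station: (x + 58.1)² + (y − 71.5)² = 103.12²; (x − 72.4)² + (y + 64.6)² = 90.92²; (x − 20.6)² + (y − 21.0)² = 45.74².
Subtracting the BGU equation from the DUG and RCM equations removes the quadratic terms:
261.0 x − 272.2 y = 3294.35
157.4 x − 101.0 y = 919.09
Solving the 2×2 system: x ≈ -5.0, y ≈ -16.9 km.
Check against BGU (with the unrounded x, y): √((x + 58.1)²+(y − 71.5)²) = 103.12 ≈ 103.12 km. ✓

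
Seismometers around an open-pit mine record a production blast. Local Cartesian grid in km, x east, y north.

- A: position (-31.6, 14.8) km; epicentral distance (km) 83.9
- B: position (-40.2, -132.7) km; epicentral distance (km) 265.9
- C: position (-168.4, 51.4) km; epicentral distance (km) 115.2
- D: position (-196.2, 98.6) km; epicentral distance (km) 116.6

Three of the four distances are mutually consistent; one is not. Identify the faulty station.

Solve using three stations at a time. Using B, C, D (subtract circle equations pairwise → linear system) gives (x, y) ≈ (-84.1, 129.4).
Distances from that point to each station vs reported:
  A: calculated 126.1 vs reported 83.9 → residual 42.2 km
  B: calculated 265.8 vs reported 265.9 → residual 0.1 km
  C: calculated 114.9 vs reported 115.2 → residual 0.3 km
  D: calculated 116.3 vs reported 116.6 → residual 0.3 km
B, C, D are mutually consistent (residuals ≈ 0); A is off by 42.2 km.

A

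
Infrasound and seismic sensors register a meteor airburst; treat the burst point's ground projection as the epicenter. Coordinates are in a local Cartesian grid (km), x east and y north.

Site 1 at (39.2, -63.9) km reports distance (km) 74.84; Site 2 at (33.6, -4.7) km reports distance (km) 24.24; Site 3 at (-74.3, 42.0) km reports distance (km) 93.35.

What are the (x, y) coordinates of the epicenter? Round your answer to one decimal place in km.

x ≈ 11.7 km, y ≈ 5.7 km

Circle about each station: (x − 39.2)² + (y + 63.9)² = 74.84²; (x − 33.6)² + (y + 4.7)² = 24.24²; (x + 74.3)² + (y − 42.0)² = 93.35².
Subtracting the Site 1 equation from the Site 2 and Site 3 equations removes the quadratic terms:
-11.2 x + 118.4 y = 544.65
-227.0 x + 211.8 y = -1448.56
Solving the 2×2 system: x ≈ 11.7, y ≈ 5.7 km.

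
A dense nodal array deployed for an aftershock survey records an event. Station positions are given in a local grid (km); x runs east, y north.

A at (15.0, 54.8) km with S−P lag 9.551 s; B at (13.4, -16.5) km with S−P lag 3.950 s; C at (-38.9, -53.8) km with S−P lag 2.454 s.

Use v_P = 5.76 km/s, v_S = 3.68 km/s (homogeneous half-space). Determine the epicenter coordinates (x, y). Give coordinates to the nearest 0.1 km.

(-22.3, -35.1)

Distance from S−P lag: d = Δt · v_P v_S / (v_P − v_S) = Δt · (5.76·3.68)/(5.76−3.68) ≈ 10.1908·Δt.
So d_A = 97.33, d_B = 40.25, d_C = 25.01 km.
Circle about each station: (x − 15.0)² + (y − 54.8)² = 97.33²; (x − 13.4)² + (y + 16.5)² = 40.25²; (x + 38.9)² + (y + 53.8)² = 25.01².
Subtracting pairs of circle equations eliminates x²+y² and gives linear equations (the radical axes):
-3.2 x − 142.6 y = 5076.84
-107.8 x − 217.2 y = 10027.24
Solving the 2×2 system: x ≈ -22.3, y ≈ -35.1 km.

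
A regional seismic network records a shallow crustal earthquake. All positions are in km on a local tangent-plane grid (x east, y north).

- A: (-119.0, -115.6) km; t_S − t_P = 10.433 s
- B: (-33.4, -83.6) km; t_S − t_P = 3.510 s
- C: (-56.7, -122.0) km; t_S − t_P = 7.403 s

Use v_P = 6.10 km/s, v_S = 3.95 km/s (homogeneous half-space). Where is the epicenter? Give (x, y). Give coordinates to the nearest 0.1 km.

Distance from S−P lag: d = Δt · v_P v_S / (v_P − v_S) = Δt · (6.10·3.95)/(6.10−3.95) ≈ 11.2070·Δt.
So d_A = 116.92, d_B = 39.34, d_C = 82.97 km.
Circle about each station: (x + 119.0)² + (y + 115.6)² = 116.92²; (x + 33.4)² + (y + 83.6)² = 39.34²; (x + 56.7)² + (y + 122.0)² = 82.97².
Subtracting the A equation from the B and C equations removes the quadratic terms:
171.2 x + 64.0 y = -7297.19
124.6 x − 12.8 y = -2639.20
Solving the 2×2 system: x ≈ -25.8, y ≈ -45.0 km.
Check against A (with the unrounded x, y): √((x + 119.0)²+(y + 115.6)²) = 116.92 ≈ 116.92 km. ✓

-25.8 km east, -45.0 km north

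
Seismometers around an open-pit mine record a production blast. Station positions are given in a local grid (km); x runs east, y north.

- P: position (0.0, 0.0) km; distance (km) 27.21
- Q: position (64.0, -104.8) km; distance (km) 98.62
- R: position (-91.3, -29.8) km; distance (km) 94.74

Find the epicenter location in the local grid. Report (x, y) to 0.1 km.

Circle about each station: x² + y² = 27.21²; (x − 64.0)² + (y + 104.8)² = 98.62²; (x + 91.3)² + (y + 29.8)² = 94.74².
Subtracting pairs of circle equations eliminates x²+y² and gives linear equations (the radical axes):
128.0 x − 209.6 y = 6093.52
-182.6 x − 59.6 y = 988.45
Solving the 2×2 system: x ≈ 3.4, y ≈ -27.0 km.

x ≈ 3.4 km, y ≈ -27.0 km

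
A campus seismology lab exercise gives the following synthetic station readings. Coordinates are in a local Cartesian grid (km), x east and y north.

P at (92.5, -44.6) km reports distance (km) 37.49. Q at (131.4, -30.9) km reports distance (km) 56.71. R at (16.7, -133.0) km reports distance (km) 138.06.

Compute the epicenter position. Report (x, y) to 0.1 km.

Circle about each station: (x − 92.5)² + (y + 44.6)² = 37.49²; (x − 131.4)² + (y + 30.9)² = 56.71²; (x − 16.7)² + (y + 133.0)² = 138.06².
Subtracting pairs of circle equations eliminates x²+y² and gives linear equations (the radical axes):
77.8 x + 27.4 y = 5864.84
-151.6 x − 176.8 y = -10232.58
Solving the 2×2 system: x ≈ 78.8, y ≈ -9.7 km.

(78.8, -9.7)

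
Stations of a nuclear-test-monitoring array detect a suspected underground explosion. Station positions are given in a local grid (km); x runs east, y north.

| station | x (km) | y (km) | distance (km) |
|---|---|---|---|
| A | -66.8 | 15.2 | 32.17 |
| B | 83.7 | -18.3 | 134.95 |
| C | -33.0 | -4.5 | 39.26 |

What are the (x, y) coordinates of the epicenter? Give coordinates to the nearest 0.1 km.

-40.7 km east, 34.0 km north

Circle about each station: (x + 66.8)² + (y − 15.2)² = 32.17²; (x − 83.7)² + (y + 18.3)² = 134.95²; (x + 33.0)² + (y + 4.5)² = 39.26².
Subtracting the A equation from the B and C equations removes the quadratic terms:
301.0 x − 67.0 y = -14529.29
67.6 x − 39.4 y = -4090.47
Solving the 2×2 system: x ≈ -40.7, y ≈ 34.0 km.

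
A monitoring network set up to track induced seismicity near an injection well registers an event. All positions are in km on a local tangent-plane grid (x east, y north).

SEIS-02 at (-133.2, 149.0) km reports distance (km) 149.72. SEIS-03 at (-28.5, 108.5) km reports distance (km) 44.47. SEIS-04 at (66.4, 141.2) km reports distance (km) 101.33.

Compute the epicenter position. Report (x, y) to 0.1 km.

Circle about each station: (x + 133.2)² + (y − 149.0)² = 149.72²; (x + 28.5)² + (y − 108.5)² = 44.47²; (x − 66.4)² + (y − 141.2)² = 101.33².
Subtracting the SEIS-02 equation from the SEIS-03 and SEIS-04 equations removes the quadratic terms:
209.4 x − 81.0 y = -6920.24
399.2 x − 15.6 y = -3448.53
Solving the 2×2 system: x ≈ -5.9, y ≈ 70.2 km.

-5.9 km east, 70.2 km north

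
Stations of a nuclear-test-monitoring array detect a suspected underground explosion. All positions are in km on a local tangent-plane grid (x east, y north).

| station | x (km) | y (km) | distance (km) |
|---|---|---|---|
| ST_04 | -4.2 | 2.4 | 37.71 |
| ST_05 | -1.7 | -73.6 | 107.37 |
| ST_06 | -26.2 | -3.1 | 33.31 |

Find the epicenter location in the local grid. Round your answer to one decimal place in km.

Circle about each station: (x + 4.2)² + (y − 2.4)² = 37.71²; (x + 1.7)² + (y + 73.6)² = 107.37²; (x + 26.2)² + (y + 3.1)² = 33.31².
Subtracting pairs of circle equations eliminates x²+y² and gives linear equations (the radical axes):
5.0 x − 152.0 y = -4709.82
-44.0 x − 11.0 y = 985.14
Solving the 2×2 system: x ≈ -29.9, y ≈ 30.0 km.
Check against ST_04 (with the unrounded x, y): √((x + 4.2)²+(y − 2.4)²) = 37.71 ≈ 37.71 km. ✓

x ≈ -29.9 km, y ≈ 30.0 km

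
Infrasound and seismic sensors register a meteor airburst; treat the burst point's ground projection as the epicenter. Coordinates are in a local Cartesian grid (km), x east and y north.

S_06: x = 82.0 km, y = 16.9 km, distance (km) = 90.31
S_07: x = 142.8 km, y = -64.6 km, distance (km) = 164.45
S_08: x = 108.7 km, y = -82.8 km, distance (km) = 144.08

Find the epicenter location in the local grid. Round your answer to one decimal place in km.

Circle about each station: (x − 82.0)² + (y − 16.9)² = 90.31²; (x − 142.8)² + (y + 64.6)² = 164.45²; (x − 108.7)² + (y + 82.8)² = 144.08².
Subtracting pairs of circle equations eliminates x²+y² and gives linear equations (the radical axes):
121.6 x − 163.0 y = -1332.52
53.4 x − 199.4 y = -941.23
Solving the 2×2 system: x ≈ -7.2, y ≈ 2.8 km.

(-7.2, 2.8)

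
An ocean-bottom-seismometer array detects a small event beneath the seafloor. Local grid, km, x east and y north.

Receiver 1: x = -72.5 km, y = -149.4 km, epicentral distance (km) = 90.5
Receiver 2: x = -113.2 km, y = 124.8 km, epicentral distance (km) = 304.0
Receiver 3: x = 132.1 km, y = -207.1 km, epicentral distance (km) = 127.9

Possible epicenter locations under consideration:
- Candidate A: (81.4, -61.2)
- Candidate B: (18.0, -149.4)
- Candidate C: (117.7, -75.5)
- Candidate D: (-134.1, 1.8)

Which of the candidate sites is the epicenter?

Candidate B

For each candidate, compare |candidate − station| to the reported distance:
Candidate A: residuals Receiver 1 86.9, Receiver 2 34.8, Receiver 3 26.6 → max 86.9 km
Candidate B: residuals Receiver 1 0.0, Receiver 2 0.0, Receiver 3 0.0 → max 0.0 km
Candidate C: residuals Receiver 1 113.6, Receiver 2 1.7, Receiver 3 4.5 → max 113.6 km
Candidate D: residuals Receiver 1 72.8, Receiver 2 179.2, Receiver 3 210.5 → max 210.5 km
Only Candidate B has all residuals ≈ 0.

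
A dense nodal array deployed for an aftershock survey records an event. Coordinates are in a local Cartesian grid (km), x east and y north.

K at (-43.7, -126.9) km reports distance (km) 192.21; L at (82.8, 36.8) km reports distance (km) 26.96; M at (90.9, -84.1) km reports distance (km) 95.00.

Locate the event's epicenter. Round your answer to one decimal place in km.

(90.3, 10.9)

Circle about each station: (x + 43.7)² + (y + 126.9)² = 192.21²; (x − 82.8)² + (y − 36.8)² = 26.96²; (x − 90.9)² + (y + 84.1)² = 95.00².
Subtracting pairs of circle equations eliminates x²+y² and gives linear equations (the radical axes):
253.0 x + 327.4 y = 26414.62
269.2 x + 85.6 y = 25242.00
Solving the 2×2 system: x ≈ 90.3, y ≈ 10.9 km.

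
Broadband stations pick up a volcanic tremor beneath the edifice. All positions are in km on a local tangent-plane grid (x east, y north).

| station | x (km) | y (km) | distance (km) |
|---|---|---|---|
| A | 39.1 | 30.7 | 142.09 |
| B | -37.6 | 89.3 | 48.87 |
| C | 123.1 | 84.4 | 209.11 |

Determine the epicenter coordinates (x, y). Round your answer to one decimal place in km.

-85.5 km east, 99.0 km north

Circle about each station: (x − 39.1)² + (y − 30.7)² = 142.09²; (x + 37.6)² + (y − 89.3)² = 48.87²; (x − 123.1)² + (y − 84.4)² = 209.11².
Subtracting the A equation from the B and C equations removes the quadratic terms:
-153.4 x + 117.2 y = 24718.24
168.0 x + 107.4 y = -3731.75
Solving the 2×2 system: x ≈ -85.5, y ≈ 99.0 km.
Check against A (with the unrounded x, y): √((x − 39.1)²+(y − 30.7)²) = 142.09 ≈ 142.09 km. ✓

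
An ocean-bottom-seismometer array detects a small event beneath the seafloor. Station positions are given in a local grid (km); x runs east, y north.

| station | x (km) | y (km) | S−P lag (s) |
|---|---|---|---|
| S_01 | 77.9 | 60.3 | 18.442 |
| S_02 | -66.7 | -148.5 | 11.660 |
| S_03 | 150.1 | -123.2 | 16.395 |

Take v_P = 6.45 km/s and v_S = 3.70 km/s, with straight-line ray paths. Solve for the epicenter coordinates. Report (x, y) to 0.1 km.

12.8 km east, -85.9 km north

Distance from S−P lag: d = Δt · v_P v_S / (v_P − v_S) = Δt · (6.45·3.70)/(6.45−3.70) ≈ 8.6782·Δt.
So d_S_01 = 160.04, d_S_02 = 101.19, d_S_03 = 142.28 km.
Circle about each station: (x − 77.9)² + (y − 60.3)² = 160.04²; (x + 66.7)² + (y + 148.5)² = 101.19²; (x − 150.1)² + (y + 123.2)² = 142.28².
Subtracting the S_01 equation from the S_02 and S_03 equations removes the quadratic terms:
-289.2 x − 417.6 y = 32170.03
144.4 x − 367.0 y = 33372.95
Solving the 2×2 system: x ≈ 12.8, y ≈ -85.9 km.
Check against S_01 (with the unrounded x, y): √((x − 77.9)²+(y − 60.3)²) = 160.04 ≈ 160.04 km. ✓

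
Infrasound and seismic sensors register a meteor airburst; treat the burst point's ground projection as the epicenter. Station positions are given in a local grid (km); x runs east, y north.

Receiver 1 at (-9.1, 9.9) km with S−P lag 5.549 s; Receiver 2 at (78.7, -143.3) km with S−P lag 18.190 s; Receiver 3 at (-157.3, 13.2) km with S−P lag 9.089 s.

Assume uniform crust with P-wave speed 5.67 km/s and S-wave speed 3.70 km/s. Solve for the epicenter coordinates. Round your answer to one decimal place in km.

x ≈ -63.9 km, y ≈ -12.2 km

Distance from S−P lag: d = Δt · v_P v_S / (v_P − v_S) = Δt · (5.67·3.70)/(5.67−3.70) ≈ 10.6492·Δt.
So d_Receiver 1 = 59.09, d_Receiver 2 = 193.71, d_Receiver 3 = 96.79 km.
Circle about each station: (x + 9.1)² + (y − 9.9)² = 59.09²; (x − 78.7)² + (y + 143.3)² = 193.71²; (x + 157.3)² + (y − 13.2)² = 96.79².
Subtracting pairs of circle equations eliminates x²+y² and gives linear equations (the radical axes):
175.6 x − 306.4 y = -7484.18
-296.4 x + 6.6 y = 18860.03
Solving the 2×2 system: x ≈ -63.9, y ≈ -12.2 km.
Check against Receiver 1 (with the unrounded x, y): √((x + 9.1)²+(y − 9.9)²) = 59.09 ≈ 59.09 km. ✓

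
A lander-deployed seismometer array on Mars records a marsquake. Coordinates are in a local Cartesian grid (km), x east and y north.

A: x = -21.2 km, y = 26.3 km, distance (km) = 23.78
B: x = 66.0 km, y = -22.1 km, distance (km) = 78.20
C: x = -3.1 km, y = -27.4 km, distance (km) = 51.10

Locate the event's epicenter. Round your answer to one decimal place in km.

2.4 km east, 23.4 km north

Circle about each station: (x + 21.2)² + (y − 26.3)² = 23.78²; (x − 66.0)² + (y + 22.1)² = 78.20²; (x + 3.1)² + (y + 27.4)² = 51.10².
Subtracting the A equation from the B and C equations removes the quadratic terms:
174.4 x − 96.8 y = -1846.47
36.2 x − 107.4 y = -2426.48
Solving the 2×2 system: x ≈ 2.4, y ≈ 23.4 km.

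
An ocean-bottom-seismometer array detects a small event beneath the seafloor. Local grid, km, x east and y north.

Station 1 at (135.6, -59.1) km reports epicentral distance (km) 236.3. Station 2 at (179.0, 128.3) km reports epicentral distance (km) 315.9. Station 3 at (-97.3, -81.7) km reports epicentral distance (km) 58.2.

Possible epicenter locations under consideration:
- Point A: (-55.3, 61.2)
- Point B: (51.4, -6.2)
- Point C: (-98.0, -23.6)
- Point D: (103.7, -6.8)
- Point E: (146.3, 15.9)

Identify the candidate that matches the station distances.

For each candidate, compare |candidate − station| to the reported distance:
Point A: residuals Station 1 10.7, Station 2 72.2, Station 3 90.7 → max 90.7 km
Point B: residuals Station 1 136.9, Station 2 130.5, Station 3 108.6 → max 136.9 km
Point C: residuals Station 1 0.0, Station 2 0.0, Station 3 0.1 → max 0.1 km
Point D: residuals Station 1 175.0, Station 2 161.2, Station 3 156.3 → max 175.0 km
Point E: residuals Station 1 160.5, Station 2 198.8, Station 3 204.2 → max 204.2 km
Only Point C has all residuals ≈ 0.

Point C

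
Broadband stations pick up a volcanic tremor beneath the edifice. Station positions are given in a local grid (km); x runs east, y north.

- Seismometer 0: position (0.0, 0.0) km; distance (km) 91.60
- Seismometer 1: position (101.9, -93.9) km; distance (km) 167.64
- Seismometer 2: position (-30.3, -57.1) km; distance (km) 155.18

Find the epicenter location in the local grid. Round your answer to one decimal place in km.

Circle about each station: x² + y² = 91.60²; (x − 101.9)² + (y + 93.9)² = 167.64²; (x + 30.3)² + (y + 57.1)² = 155.18².
Subtracting the Seismometer 0 equation from the Seismometer 1 and Seismometer 2 equations removes the quadratic terms:
203.8 x − 187.8 y = -511.79
-60.6 x − 114.2 y = -11511.77
Solving the 2×2 system: x ≈ 60.7, y ≈ 68.6 km.

(60.7, 68.6)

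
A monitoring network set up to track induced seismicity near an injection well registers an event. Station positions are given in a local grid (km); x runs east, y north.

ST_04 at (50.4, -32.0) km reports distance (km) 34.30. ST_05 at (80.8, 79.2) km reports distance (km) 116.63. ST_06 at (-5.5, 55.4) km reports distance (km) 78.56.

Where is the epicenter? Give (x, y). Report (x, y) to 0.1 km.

x ≈ 18.5 km, y ≈ -19.4 km

Circle about each station: (x − 50.4)² + (y + 32.0)² = 34.30²; (x − 80.8)² + (y − 79.2)² = 116.63²; (x + 5.5)² + (y − 55.4)² = 78.56².
Subtracting pairs of circle equations eliminates x²+y² and gives linear equations (the radical axes):
60.8 x + 222.4 y = -3188.95
-111.8 x + 174.8 y = -5459.93
Solving the 2×2 system: x ≈ 18.5, y ≈ -19.4 km.
Check against ST_04 (with the unrounded x, y): √((x − 50.4)²+(y + 32.0)²) = 34.29 ≈ 34.30 km. ✓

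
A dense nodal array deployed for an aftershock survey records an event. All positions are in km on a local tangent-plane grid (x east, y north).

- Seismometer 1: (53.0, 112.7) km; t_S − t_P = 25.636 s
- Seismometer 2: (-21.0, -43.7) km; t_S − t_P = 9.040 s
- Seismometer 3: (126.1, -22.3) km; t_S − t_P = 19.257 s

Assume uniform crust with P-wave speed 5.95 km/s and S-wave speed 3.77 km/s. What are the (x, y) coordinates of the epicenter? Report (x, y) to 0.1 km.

-36.6 km east, -135.4 km north

Distance from S−P lag: d = Δt · v_P v_S / (v_P − v_S) = Δt · (5.95·3.77)/(5.95−3.77) ≈ 10.2897·Δt.
So d_Seismometer 1 = 263.79, d_Seismometer 2 = 93.02, d_Seismometer 3 = 198.15 km.
Circle about each station: (x − 53.0)² + (y − 112.7)² = 263.79²; (x + 21.0)² + (y + 43.7)² = 93.02²; (x − 126.1)² + (y + 22.3)² = 198.15².
Subtracting the Seismometer 1 equation from the Seismometer 2 and Seismometer 3 equations removes the quadratic terms:
-148.0 x − 312.8 y = 47772.84
146.2 x − 270.0 y = 31209.95
Solving the 2×2 system: x ≈ -36.6, y ≈ -135.4 km.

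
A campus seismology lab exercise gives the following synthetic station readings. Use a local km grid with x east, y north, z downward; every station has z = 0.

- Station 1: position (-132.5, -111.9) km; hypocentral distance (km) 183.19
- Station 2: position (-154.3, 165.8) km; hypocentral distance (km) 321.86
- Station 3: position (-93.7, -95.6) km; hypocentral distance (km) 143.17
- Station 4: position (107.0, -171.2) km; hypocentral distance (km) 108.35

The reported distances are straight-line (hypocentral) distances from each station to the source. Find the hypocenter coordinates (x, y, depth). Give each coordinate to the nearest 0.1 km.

Each station gives a sphere (x−x_i)² + (y−y_i)² + z² = d_i² (stations at z=0).
Subtracting the Station 1 sphere from Station 2 and Station 3: z² cancels, leaving linear equations in x and y:
-43.6 x + 555.4 y = -48815.01
77.6 x + 32.6 y = 902.12
Solving: x ≈ 46.999, y ≈ -84.202 km (keep extra digits for the depth step; rounded: 47.0, -84.2).
Then from the Station 1 sphere: z² = 183.19² − (x + 132.5)² − (y + 111.9)² with x = 46.999, y = -84.202, so z ≈ 23.906 ≈ 23.9 km.

x ≈ 47.0 km, y ≈ -84.2 km, depth ≈ 23.9 km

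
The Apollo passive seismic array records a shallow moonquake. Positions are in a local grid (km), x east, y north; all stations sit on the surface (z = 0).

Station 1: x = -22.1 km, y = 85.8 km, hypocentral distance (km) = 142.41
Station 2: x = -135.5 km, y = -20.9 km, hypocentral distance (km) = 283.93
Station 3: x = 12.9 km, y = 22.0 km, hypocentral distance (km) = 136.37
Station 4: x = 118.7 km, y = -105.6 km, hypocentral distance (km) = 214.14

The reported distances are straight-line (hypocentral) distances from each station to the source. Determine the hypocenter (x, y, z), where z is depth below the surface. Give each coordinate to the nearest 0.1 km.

(116.8, 107.3, 22.9)

Each station gives a sphere (x−x_i)² + (y−y_i)² + z² = d_i² (stations at z=0).
Subtracting the Station 1 sphere from Station 2 and Station 3: z² cancels, leaving linear equations in x and y:
-226.8 x − 213.4 y = -49388.63
70.0 x − 127.6 y = -5515.81
Solving: x ≈ 116.800, y ≈ 107.303 km (keep extra digits for the depth step; rounded: 116.8, 107.3).
Then from the Station 1 sphere: z² = 142.41² − (x + 22.1)² − (y − 85.8)² with x = 116.800, y = 107.303, so z ≈ 22.913 ≈ 22.9 km.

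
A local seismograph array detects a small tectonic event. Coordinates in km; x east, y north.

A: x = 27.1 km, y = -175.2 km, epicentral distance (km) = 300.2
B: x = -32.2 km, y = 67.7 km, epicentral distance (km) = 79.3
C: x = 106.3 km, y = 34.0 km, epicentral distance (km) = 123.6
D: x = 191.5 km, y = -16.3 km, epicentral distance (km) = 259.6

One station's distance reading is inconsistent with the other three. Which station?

Solve using three stations at a time. Using A, B, C (subtract circle equations pairwise → linear system) gives (x, y) ≈ (22.6, 125.0).
Distances from that point to each station vs reported:
  A: calculated 300.2 vs reported 300.2 → residual 0.0 km
  B: calculated 79.3 vs reported 79.3 → residual 0.0 km
  C: calculated 123.6 vs reported 123.6 → residual 0.0 km
  D: calculated 220.2 vs reported 259.6 → residual 39.4 km
A, B, C are mutually consistent (residuals ≈ 0); D is off by 39.4 km.

D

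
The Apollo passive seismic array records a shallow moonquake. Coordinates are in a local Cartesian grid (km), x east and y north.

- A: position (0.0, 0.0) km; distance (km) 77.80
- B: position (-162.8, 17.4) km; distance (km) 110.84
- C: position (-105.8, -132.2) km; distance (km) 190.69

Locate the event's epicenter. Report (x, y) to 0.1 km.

x ≈ -57.6 km, y ≈ 52.3 km

Circle about each station: x² + y² = 77.80²; (x + 162.8)² + (y − 17.4)² = 110.84²; (x + 105.8)² + (y + 132.2)² = 190.69².
Subtracting the A equation from the B and C equations removes the quadratic terms:
-325.6 x + 34.8 y = 20573.93
-211.6 x − 264.4 y = -1639.36
Solving the 2×2 system: x ≈ -57.6, y ≈ 52.3 km.
Check against A (with the unrounded x, y): √(x²+y²) = 77.80 ≈ 77.80 km. ✓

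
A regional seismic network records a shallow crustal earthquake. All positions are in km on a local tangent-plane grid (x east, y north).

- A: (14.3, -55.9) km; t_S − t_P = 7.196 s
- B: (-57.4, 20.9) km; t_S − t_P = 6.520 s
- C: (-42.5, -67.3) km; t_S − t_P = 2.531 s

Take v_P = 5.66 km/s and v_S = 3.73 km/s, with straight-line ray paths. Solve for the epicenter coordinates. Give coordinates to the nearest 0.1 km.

Distance from S−P lag: d = Δt · v_P v_S / (v_P − v_S) = Δt · (5.66·3.73)/(5.66−3.73) ≈ 10.9388·Δt.
So d_A = 78.72, d_B = 71.32, d_C = 27.69 km.
Circle about each station: (x − 14.3)² + (y + 55.9)² = 78.72²; (x + 57.4)² + (y − 20.9)² = 71.32²; (x + 42.5)² + (y + 67.3)² = 27.69².
Subtracting the A equation from the B and C equations removes the quadratic terms:
-143.4 x + 153.6 y = 1512.57
-113.6 x − 22.8 y = 8436.34
Solving the 2×2 system: x ≈ -64.2, y ≈ -50.1 km.
Check against A (with the unrounded x, y): √((x − 14.3)²+(y + 55.9)²) = 78.72 ≈ 78.72 km. ✓

-64.2 km east, -50.1 km north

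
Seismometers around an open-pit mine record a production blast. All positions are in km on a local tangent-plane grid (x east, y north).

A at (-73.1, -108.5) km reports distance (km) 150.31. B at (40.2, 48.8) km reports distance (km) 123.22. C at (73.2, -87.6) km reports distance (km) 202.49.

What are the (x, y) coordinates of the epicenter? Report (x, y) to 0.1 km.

-82.8 km east, 41.5 km north

Circle about each station: (x + 73.1)² + (y + 108.5)² = 150.31²; (x − 40.2)² + (y − 48.8)² = 123.22²; (x − 73.2)² + (y + 87.6)² = 202.49².
Subtracting pairs of circle equations eliminates x²+y² and gives linear equations (the radical axes):
226.6 x + 314.6 y = -5708.45
292.6 x + 41.8 y = -22492.96
Solving the 2×2 system: x ≈ -82.8, y ≈ 41.5 km.
Check against A (with the unrounded x, y): √((x + 73.1)²+(y + 108.5)²) = 150.31 ≈ 150.31 km. ✓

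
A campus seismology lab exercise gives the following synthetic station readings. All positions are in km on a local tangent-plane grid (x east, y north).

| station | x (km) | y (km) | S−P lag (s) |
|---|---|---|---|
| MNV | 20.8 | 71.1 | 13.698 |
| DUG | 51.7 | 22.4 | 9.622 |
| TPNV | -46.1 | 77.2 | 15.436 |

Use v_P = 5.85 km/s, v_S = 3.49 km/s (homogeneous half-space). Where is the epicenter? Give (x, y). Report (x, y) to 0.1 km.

Distance from S−P lag: d = Δt · v_P v_S / (v_P − v_S) = Δt · (5.85·3.49)/(5.85−3.49) ≈ 8.6511·Δt.
So d_MNV = 118.50, d_DUG = 83.24, d_TPNV = 133.54 km.
Circle about each station: (x − 20.8)² + (y − 71.1)² = 118.50²; (x − 51.7)² + (y − 22.4)² = 83.24²; (x + 46.1)² + (y − 77.2)² = 133.54².
Subtracting pairs of circle equations eliminates x²+y² and gives linear equations (the radical axes):
61.8 x − 97.4 y = 4800.15
-133.8 x + 12.2 y = -1193.48
Solving the 2×2 system: x ≈ 4.7, y ≈ -46.3 km.

4.7 km east, -46.3 km north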